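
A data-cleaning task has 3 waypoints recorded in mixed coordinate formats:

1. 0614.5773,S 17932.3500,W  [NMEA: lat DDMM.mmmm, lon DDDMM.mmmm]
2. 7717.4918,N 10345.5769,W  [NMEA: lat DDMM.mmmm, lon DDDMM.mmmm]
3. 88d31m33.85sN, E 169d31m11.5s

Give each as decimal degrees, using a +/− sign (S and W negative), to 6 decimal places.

1. -6.242955, -179.539167
2. 77.291530, -103.759615
3. 88.526069, 169.519861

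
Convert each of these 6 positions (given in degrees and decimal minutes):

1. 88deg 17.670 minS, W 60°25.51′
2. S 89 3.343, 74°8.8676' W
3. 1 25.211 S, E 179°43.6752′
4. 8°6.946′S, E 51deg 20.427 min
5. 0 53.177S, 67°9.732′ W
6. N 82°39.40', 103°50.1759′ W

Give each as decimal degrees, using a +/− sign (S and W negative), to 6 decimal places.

Point 1:
  Lat: 17.67′ = 0.294500°; total 88.2945000
  S → negative
  Longitude: 25.51′ = 0.425167°; total 60.4251667
  W → negative
Point 2:
  φ: 3.343′ = 0.055717°; total 89.0557167
  hemisphere S, so the sign is −
  λ: 8.8676′ = 0.147793°; total 74.1477933
  W ⇒ negate
Point 3:
  Latitude: 1 + 25.211/60 = 1.4201833
  S ⇒ negate
  Lon: 179 + 43.6752/60 = 179.7279200
  E ⇒ keep positive
Point 4:
  Lat: 8 + 6.946/60 = 8.1157667
  S ⇒ negate
  λ: 51 + 20.427/60 = 51.3404500
  E → positive
Point 5:
  φ: 53.177′ = 0.886283°; total 0.8862833
  S ⇒ negate
  Longitude: 67 + 9.732/60 = 67.1622000
  W ⇒ negate
Point 6:
  Lat: 82 + 39.4/60 = 82.6566667
  N ⇒ keep positive
  Longitude: 103 + 50.1759/60 = 103.8362650
  hemisphere W, so the sign is −

1. -88.294500, -60.425167
2. -89.055717, -74.147793
3. -1.420183, 179.727920
4. -8.115767, 51.340450
5. -0.886283, -67.162200
6. 82.656667, -103.836265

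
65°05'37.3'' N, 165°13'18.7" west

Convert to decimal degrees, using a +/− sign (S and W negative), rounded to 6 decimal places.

Lat: 65 + 5/60 + 37.3/3600 = 65.0936944
N ⇒ keep positive
Lon: 165° + 13/60 + 18.7/3600 = 165 + 0.216667 + 0.005194 = 165.2218611
W ⇒ negate

65.093694, -165.221861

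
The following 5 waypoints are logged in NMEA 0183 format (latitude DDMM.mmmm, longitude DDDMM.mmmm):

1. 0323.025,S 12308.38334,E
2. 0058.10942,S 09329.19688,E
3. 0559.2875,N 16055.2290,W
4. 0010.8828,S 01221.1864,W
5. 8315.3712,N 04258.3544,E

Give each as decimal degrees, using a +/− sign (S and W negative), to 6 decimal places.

Point 1:
  Latitude: degrees = first 2 digits = 3, minutes = 23.025; 3 + 23.025/60 = 3.3837500
  hemisphere S, so the sign is −
  λ: split at 3 digits → 123° and 8.38334′; 123 + 8.38334/60 = 123.1397223
  E → positive
Point 2:
  Latitude: split at 2 digits → 00° and 58.10942′; 0 + 58.10942/60 = 0.9684903
  S → negative
  Longitude: split at 3 digits → 093° and 29.19688′; 93 + 29.19688/60 = 93.4866147
  E → positive
Point 3:
  φ: degrees = first 2 digits = 5, minutes = 59.2875; 5 + 59.2875/60 = 5.9881250
  N → positive
  Lon: split at 3 digits → 160° and 55.229′; 160 + 55.229/60 = 160.9204833
  W → negative
Point 4:
  Latitude: degrees = first 2 digits = 0, minutes = 10.8828; 0 + 10.8828/60 = 0.1813800
  S ⇒ negate
  λ: split at 3 digits → 012° and 21.1864′; 12 + 21.1864/60 = 12.3531067
  W ⇒ negate
Point 5:
  φ: split at 2 digits → 83° and 15.3712′; 83 + 15.3712/60 = 83.2561867
  N → positive
  Longitude: degrees = first 3 digits = 42, minutes = 58.3544; 42 + 58.3544/60 = 42.9725733
  E → positive

1. -3.383750, 123.139722
2. -0.968490, 93.486615
3. 5.988125, -160.920483
4. -0.181380, -12.353107
5. 83.256187, 42.972573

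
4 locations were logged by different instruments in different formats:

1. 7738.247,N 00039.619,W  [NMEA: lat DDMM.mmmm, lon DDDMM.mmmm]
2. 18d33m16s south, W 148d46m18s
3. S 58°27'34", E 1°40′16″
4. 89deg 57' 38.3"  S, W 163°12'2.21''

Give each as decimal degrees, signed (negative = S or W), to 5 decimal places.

1. 77.63745, -0.66032
2. -18.55444, -148.77167
3. -58.45944, 1.67111
4. -89.96064, -163.20061

Point 1:
  Lat: split at 2 digits → 77° and 38.247′; 77 + 38.247/60 = 77.637450
  N ⇒ keep positive
  λ: degrees = first 3 digits = 0, minutes = 39.619; 0 + 39.619/60 = 0.660317
  W → negative
Point 2:
  Lat: 18 + 33/60 + 16/3600 = 18.554444
  hemisphere S, so the sign is −
  Lon: 148 + 46/60 + 18/3600 = 148.771667
  W → negative
Point 3:
  Latitude: 58 + 27/60 + 34/3600 = 58.459444
  S → negative
  Lon: 1 + 40/60 + 16/3600 = 1.671111
  E → positive
Point 4:
  Lat: 89 + 57/60 + 38.3/3600 = 89.960639
  S ⇒ negate
  Longitude: 163° + 12/60 + 2.21/3600 = 163 + 0.200000 + 0.000614 = 163.200614
  W ⇒ negate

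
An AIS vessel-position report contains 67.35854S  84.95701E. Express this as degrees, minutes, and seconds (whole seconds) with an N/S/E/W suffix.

φ: 0.358540° → 21.51240′; 0.51240 × 60 = 30.74″
Lon: whole degrees 84; 57.42060′ → 57′ and 25.24″

67°21′31″ S, 84°57′25″ E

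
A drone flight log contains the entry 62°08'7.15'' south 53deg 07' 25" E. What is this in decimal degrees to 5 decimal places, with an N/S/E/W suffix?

62.13532° S, 53.12361° E

Latitude: 62 + 8/60 + 7.15/3600 = 62.135319
Lon: 53° + 7/60 + 25/3600 = 53 + 0.116667 + 0.006944 = 53.123611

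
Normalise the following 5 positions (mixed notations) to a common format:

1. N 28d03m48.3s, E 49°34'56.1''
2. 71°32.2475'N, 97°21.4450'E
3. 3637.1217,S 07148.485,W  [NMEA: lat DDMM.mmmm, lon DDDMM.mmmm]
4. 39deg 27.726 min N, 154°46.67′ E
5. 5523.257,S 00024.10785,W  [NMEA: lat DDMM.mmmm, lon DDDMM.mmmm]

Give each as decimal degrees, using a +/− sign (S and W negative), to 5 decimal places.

1. 28.06342, 49.58225
2. 71.53746, 97.35742
3. -36.61870, -71.80808
4. 39.46210, 154.77783
5. -55.38762, -0.40180

Point 1:
  φ: 3′ + 48.3″ = 3.80500′; 28 + 3.80500/60 = 28.063417
  N → positive
  Longitude: 49 + 34/60 + 56.1/3600 = 49.582250
  E ⇒ keep positive
Point 2:
  φ: 71 + 32.2475/60 = 71.537458
  N → positive
  Lon: 97 + 21.445/60 = 97.357417
  E ⇒ keep positive
Point 3:
  Latitude: degrees = first 2 digits = 36, minutes = 37.1217; 36 + 37.1217/60 = 36.618695
  hemisphere S, so the sign is −
  Lon: degrees = first 3 digits = 71, minutes = 48.485; 71 + 48.485/60 = 71.808083
  W → negative
Point 4:
  Latitude: 39 + 27.726/60 = 39.462100
  N → positive
  λ: 46.67′ = 0.777833°; total 154.777833
  E → positive
Point 5:
  Latitude: split at 2 digits → 55° and 23.257′; 55 + 23.257/60 = 55.387617
  S → negative
  Lon: degrees = first 3 digits = 0, minutes = 24.10785; 0 + 24.10785/60 = 0.401798
  hemisphere W, so the sign is −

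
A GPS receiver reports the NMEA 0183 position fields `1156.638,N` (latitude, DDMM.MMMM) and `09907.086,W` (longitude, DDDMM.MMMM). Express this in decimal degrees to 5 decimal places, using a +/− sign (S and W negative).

φ: split at 2 digits → 11° and 56.638′; 11 + 56.638/60 = 11.943967
N ⇒ keep positive
Lon: degrees = first 3 digits = 99, minutes = 7.086; 99 + 7.086/60 = 99.118100
W ⇒ negate

11.94397, -99.11810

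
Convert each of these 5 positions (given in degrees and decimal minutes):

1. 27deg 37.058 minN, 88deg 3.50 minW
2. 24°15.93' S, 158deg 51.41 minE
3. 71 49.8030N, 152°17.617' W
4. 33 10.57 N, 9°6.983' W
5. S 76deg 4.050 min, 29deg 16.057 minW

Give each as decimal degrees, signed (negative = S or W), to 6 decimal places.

1. 27.617633, -88.058333
2. -24.265500, 158.856833
3. 71.830050, -152.293617
4. 33.176167, -9.116383
5. -76.067500, -29.267617

Point 1:
  φ: 27 + 37.058/60 = 27.6176333
  N → positive
  Longitude: 3.5′ = 0.058333°; total 88.0583333
  hemisphere W, so the sign is −
Point 2:
  φ: 24 + 15.93/60 = 24.2655000
  S ⇒ negate
  Longitude: 51.41′ = 0.856833°; total 158.8568333
  E ⇒ keep positive
Point 3:
  Latitude: 49.803′ = 0.830050°; total 71.8300500
  N ⇒ keep positive
  λ: 17.617′ = 0.293617°; total 152.2936167
  W ⇒ negate
Point 4:
  Latitude: 10.57′ = 0.176167°; total 33.1761667
  N ⇒ keep positive
  λ: 9 + 6.983/60 = 9.1163833
  hemisphere W, so the sign is −
Point 5:
  Lat: 4.05′ = 0.067500°; total 76.0675000
  S → negative
  Lon: 29 + 16.057/60 = 29.2676167
  W ⇒ negate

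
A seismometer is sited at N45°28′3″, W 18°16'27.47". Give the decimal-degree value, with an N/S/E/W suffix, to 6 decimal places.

Lat: 45° + 28/60 + 3/3600 = 45 + 0.466667 + 0.000833 = 45.4675000
Lon: 18 + 16/60 + 27.47/3600 = 18.2742972

45.467500° N, 18.274297° W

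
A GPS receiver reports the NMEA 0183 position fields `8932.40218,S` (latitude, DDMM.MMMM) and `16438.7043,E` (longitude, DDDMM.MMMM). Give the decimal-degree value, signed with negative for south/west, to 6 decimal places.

Latitude: split at 2 digits → 89° and 32.40218′; 89 + 32.40218/60 = 89.5400363
hemisphere S, so the sign is −
λ: split at 3 digits → 164° and 38.7043′; 164 + 38.7043/60 = 164.6450717
E ⇒ keep positive

-89.540036, 164.645072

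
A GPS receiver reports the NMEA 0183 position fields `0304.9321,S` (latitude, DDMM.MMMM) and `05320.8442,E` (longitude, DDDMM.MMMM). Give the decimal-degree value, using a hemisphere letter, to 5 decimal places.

Lat: degrees = first 2 digits = 3, minutes = 4.9321; 3 + 4.9321/60 = 3.082202
Lon: degrees = first 3 digits = 53, minutes = 20.8442; 53 + 20.8442/60 = 53.347403

3.08220° S, 53.34740° E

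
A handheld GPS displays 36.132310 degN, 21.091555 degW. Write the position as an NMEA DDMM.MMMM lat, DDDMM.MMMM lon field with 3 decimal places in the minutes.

Lat: 36° + 0.132310 × 60 = 36° 7.93860′
Longitude: minutes = (21.091555 − 21) × 60 = 5.49330

3607.939,N / 02105.493,W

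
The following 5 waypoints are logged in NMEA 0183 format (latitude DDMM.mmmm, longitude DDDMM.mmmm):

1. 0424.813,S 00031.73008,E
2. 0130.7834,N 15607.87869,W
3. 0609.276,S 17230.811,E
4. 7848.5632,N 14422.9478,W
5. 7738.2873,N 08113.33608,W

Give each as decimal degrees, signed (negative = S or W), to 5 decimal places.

1. -4.41355, 0.52883
2. 1.51306, -156.13131
3. -6.15460, 172.51352
4. 78.80939, -144.38246
5. 77.63812, -81.22227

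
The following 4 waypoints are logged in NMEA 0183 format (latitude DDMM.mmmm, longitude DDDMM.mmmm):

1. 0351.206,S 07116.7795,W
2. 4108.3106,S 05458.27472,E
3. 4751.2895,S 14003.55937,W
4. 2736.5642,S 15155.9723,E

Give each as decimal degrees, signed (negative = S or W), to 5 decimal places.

1. -3.85343, -71.27966
2. -41.13851, 54.97125
3. -47.85483, -140.05932
4. -27.60940, 151.93287

Point 1:
  Lat: split at 2 digits → 03° and 51.206′; 3 + 51.206/60 = 3.853433
  hemisphere S, so the sign is −
  Lon: split at 3 digits → 071° and 16.7795′; 71 + 16.7795/60 = 71.279658
  W ⇒ negate
Point 2:
  Latitude: split at 2 digits → 41° and 8.3106′; 41 + 8.3106/60 = 41.138510
  S ⇒ negate
  Longitude: degrees = first 3 digits = 54, minutes = 58.27472; 54 + 58.27472/60 = 54.971245
  E ⇒ keep positive
Point 3:
  Lat: degrees = first 2 digits = 47, minutes = 51.2895; 47 + 51.2895/60 = 47.854825
  S ⇒ negate
  Longitude: degrees = first 3 digits = 140, minutes = 3.55937; 140 + 3.55937/60 = 140.059323
  W → negative
Point 4:
  Lat: degrees = first 2 digits = 27, minutes = 36.5642; 27 + 36.5642/60 = 27.609403
  hemisphere S, so the sign is −
  Lon: split at 3 digits → 151° and 55.9723′; 151 + 55.9723/60 = 151.932872
  E ⇒ keep positive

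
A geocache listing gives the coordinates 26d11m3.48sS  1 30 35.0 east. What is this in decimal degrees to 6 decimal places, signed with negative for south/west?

φ: 26° + 11/60 + 3.48/3600 = 26 + 0.183333 + 0.000967 = 26.1843000
S → negative
Lon: 1 + 30/60 + 35/3600 = 1.5097222
E ⇒ keep positive

-26.184300, 1.509722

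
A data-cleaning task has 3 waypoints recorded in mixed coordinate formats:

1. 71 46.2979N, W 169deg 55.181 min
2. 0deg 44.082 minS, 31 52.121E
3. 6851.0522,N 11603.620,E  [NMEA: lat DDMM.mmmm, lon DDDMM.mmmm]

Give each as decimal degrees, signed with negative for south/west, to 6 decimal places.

Point 1:
  Latitude: 46.2979′ = 0.771632°; total 71.7716317
  N → positive
  Longitude: 169 + 55.181/60 = 169.9196833
  hemisphere W, so the sign is −
Point 2:
  Latitude: 44.082′ = 0.734700°; total 0.7347000
  hemisphere S, so the sign is −
  Lon: 52.121′ = 0.868683°; total 31.8686833
  E ⇒ keep positive
Point 3:
  Lat: split at 2 digits → 68° and 51.0522′; 68 + 51.0522/60 = 68.8508700
  N ⇒ keep positive
  Lon: split at 3 digits → 116° and 3.62′; 116 + 3.62/60 = 116.0603333
  E → positive

1. 71.771632, -169.919683
2. -0.734700, 31.868683
3. 68.850870, 116.060333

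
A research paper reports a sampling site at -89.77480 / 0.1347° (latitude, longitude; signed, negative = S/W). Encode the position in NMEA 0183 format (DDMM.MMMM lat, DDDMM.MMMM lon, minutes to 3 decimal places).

Latitude is negative → S; |value| = 89.774800
φ: minutes = (89.774800 − 89) × 60 = 46.48800
λ: 0° + 0.134700 × 60 = 0° 8.08200′

8946.488,S / 00008.082,E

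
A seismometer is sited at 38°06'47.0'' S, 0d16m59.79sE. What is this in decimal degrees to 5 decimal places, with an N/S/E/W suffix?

38.11306° S, 0.28328° E

φ: 38 + 6/60 + 47/3600 = 38.113056
λ: 0 + 16/60 + 59.79/3600 = 0.283275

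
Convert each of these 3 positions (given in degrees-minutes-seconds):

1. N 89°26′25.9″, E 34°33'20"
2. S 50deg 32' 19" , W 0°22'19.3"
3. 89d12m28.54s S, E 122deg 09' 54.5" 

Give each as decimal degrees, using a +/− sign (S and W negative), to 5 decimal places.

Point 1:
  φ: 26′ + 25.9″ = 26.43167′; 89 + 26.43167/60 = 89.440528
  N ⇒ keep positive
  Longitude: 33′ + 20″ = 33.33333′; 34 + 33.33333/60 = 34.555556
  E ⇒ keep positive
Point 2:
  φ: 32′ + 19″ = 32.31667′; 50 + 32.31667/60 = 50.538611
  S ⇒ negate
  Lon: 22′ + 19.3″ = 22.32167′; 0 + 22.32167/60 = 0.372028
  W → negative
Point 3:
  Latitude: 89 + 12/60 + 28.54/3600 = 89.207928
  S → negative
  Lon: 122° + 9/60 + 54.5/3600 = 122 + 0.150000 + 0.015139 = 122.165139
  E ⇒ keep positive

1. 89.44053, 34.55556
2. -50.53861, -0.37203
3. -89.20793, 122.16514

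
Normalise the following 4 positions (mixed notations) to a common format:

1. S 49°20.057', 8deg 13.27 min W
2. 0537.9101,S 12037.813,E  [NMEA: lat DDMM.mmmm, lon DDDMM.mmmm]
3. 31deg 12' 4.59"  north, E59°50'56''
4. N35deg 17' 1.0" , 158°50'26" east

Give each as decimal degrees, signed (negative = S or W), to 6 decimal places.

1. -49.334283, -8.221167
2. -5.631835, 120.630217
3. 31.201275, 59.848889
4. 35.283611, 158.840556

Point 1:
  Lat: 49 + 20.057/60 = 49.3342833
  S ⇒ negate
  λ: 13.27′ = 0.221167°; total 8.2211667
  hemisphere W, so the sign is −
Point 2:
  Lat: degrees = first 2 digits = 5, minutes = 37.9101; 5 + 37.9101/60 = 5.6318350
  S ⇒ negate
  Longitude: split at 3 digits → 120° and 37.813′; 120 + 37.813/60 = 120.6302167
  E → positive
Point 3:
  Latitude: 31° + 12/60 + 4.59/3600 = 31 + 0.200000 + 0.001275 = 31.2012750
  N → positive
  λ: 59 + 50/60 + 56/3600 = 59.8488889
  E → positive
Point 4:
  Latitude: 17′ + 1″ = 17.01667′; 35 + 17.01667/60 = 35.2836111
  N → positive
  Lon: 158 + 50/60 + 26/3600 = 158.8405556
  E → positive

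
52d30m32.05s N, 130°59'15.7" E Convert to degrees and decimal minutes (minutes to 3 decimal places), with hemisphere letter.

52° 30.534′ N, 130° 59.262′ E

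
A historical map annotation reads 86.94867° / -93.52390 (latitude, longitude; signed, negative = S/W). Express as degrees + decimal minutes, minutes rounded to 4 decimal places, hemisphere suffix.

86° 56.9202′ N, 93° 31.4340′ W

Latitude: fractional part 0.948670 → 56.920200 minutes
Longitude is negative → W; |value| = 93.523900
λ: 93° + 0.523900 × 60 = 93° 31.434000′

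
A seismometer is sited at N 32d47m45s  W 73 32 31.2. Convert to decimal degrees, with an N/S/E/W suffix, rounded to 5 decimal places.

32.79583° N, 73.54200° W

φ: 32 + 47/60 + 45/3600 = 32.795833
Lon: 73° + 32/60 + 31.2/3600 = 73 + 0.533333 + 0.008667 = 73.542000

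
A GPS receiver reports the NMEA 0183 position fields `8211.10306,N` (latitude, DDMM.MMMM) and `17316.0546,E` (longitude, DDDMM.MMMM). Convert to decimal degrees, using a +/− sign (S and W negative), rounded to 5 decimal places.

Latitude: split at 2 digits → 82° and 11.10306′; 82 + 11.10306/60 = 82.185051
N ⇒ keep positive
λ: degrees = first 3 digits = 173, minutes = 16.0546; 173 + 16.0546/60 = 173.267577
E ⇒ keep positive

82.18505, 173.26758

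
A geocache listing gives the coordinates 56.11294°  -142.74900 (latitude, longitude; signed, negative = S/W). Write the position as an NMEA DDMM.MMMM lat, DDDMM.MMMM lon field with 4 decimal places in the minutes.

5606.7764,N / 14244.9400,W

Latitude: fractional part 0.112940 → 6.776400 minutes
Longitude is negative → W; |value| = 142.749000
λ: fractional part 0.749000 → 44.940000 minutes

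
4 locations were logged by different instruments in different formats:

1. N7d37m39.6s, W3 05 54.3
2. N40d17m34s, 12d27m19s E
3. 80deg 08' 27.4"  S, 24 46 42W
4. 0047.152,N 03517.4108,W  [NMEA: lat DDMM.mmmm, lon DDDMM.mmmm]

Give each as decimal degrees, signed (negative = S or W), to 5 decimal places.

1. 7.62767, -3.09842
2. 40.29278, 12.45528
3. -80.14094, -24.77833
4. 0.78587, -35.29018

Point 1:
  Latitude: 7 + 37/60 + 39.6/3600 = 7.627667
  N ⇒ keep positive
  Longitude: 3° + 5/60 + 54.3/3600 = 3 + 0.083333 + 0.015083 = 3.098417
  W → negative
Point 2:
  Latitude: 17′ + 34″ = 17.56667′; 40 + 17.56667/60 = 40.292778
  N → positive
  λ: 27′ + 19″ = 27.31667′; 12 + 27.31667/60 = 12.455278
  E ⇒ keep positive
Point 3:
  φ: 80° + 8/60 + 27.4/3600 = 80 + 0.133333 + 0.007611 = 80.140944
  hemisphere S, so the sign is −
  Longitude: 46′ + 42″ = 46.70000′; 24 + 46.70000/60 = 24.778333
  W ⇒ negate
Point 4:
  Lat: split at 2 digits → 00° and 47.152′; 0 + 47.152/60 = 0.785867
  N ⇒ keep positive
  λ: split at 3 digits → 035° and 17.4108′; 35 + 17.4108/60 = 35.290180
  W ⇒ negate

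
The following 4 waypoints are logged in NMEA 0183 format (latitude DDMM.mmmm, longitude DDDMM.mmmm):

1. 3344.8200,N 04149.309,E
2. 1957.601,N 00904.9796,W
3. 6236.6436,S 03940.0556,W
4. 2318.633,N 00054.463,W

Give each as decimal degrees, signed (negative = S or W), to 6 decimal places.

Point 1:
  Latitude: degrees = first 2 digits = 33, minutes = 44.82; 33 + 44.82/60 = 33.7470000
  N ⇒ keep positive
  λ: split at 3 digits → 041° and 49.309′; 41 + 49.309/60 = 41.8218167
  E ⇒ keep positive
Point 2:
  Lat: degrees = first 2 digits = 19, minutes = 57.601; 19 + 57.601/60 = 19.9600167
  N ⇒ keep positive
  Longitude: degrees = first 3 digits = 9, minutes = 4.9796; 9 + 4.9796/60 = 9.0829933
  W ⇒ negate
Point 3:
  Latitude: split at 2 digits → 62° and 36.6436′; 62 + 36.6436/60 = 62.6107267
  S → negative
  Lon: degrees = first 3 digits = 39, minutes = 40.0556; 39 + 40.0556/60 = 39.6675933
  W → negative
Point 4:
  φ: degrees = first 2 digits = 23, minutes = 18.633; 23 + 18.633/60 = 23.3105500
  N → positive
  λ: split at 3 digits → 000° and 54.463′; 0 + 54.463/60 = 0.9077167
  W ⇒ negate

1. 33.747000, 41.821817
2. 19.960017, -9.082993
3. -62.610727, -39.667593
4. 23.310550, -0.907717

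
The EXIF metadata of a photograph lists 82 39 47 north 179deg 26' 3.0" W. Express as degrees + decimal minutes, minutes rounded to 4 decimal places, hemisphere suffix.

φ: 39 + 47/60 = 39.783333′
Lon: 26 + 3/60 = 26.050000′

82° 39.7833′ N, 179° 26.0500′ W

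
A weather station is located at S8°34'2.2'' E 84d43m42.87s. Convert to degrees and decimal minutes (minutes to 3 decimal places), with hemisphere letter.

8° 34.037′ S, 84° 43.715′ E

φ: seconds/60 = 0.03667; minutes = 34 + 0.03667 = 34.03667
Longitude: 43 + 42.87/60 = 43.71450′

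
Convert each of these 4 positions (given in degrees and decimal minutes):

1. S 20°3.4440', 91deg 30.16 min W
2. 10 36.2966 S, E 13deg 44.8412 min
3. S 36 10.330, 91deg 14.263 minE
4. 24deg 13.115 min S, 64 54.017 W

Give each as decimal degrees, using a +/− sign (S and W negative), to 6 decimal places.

1. -20.057400, -91.502667
2. -10.604943, 13.747353
3. -36.172167, 91.237717
4. -24.218583, -64.900283

Point 1:
  Latitude: 20 + 3.444/60 = 20.0574000
  S → negative
  Lon: 91 + 30.16/60 = 91.5026667
  W → negative
Point 2:
  φ: 36.2966′ = 0.604943°; total 10.6049433
  hemisphere S, so the sign is −
  λ: 44.8412′ = 0.747353°; total 13.7473533
  E ⇒ keep positive
Point 3:
  φ: 10.33′ = 0.172167°; total 36.1721667
  S ⇒ negate
  Lon: 14.263′ = 0.237717°; total 91.2377167
  E ⇒ keep positive
Point 4:
  Latitude: 13.115′ = 0.218583°; total 24.2185833
  S → negative
  Lon: 64 + 54.017/60 = 64.9002833
  W → negative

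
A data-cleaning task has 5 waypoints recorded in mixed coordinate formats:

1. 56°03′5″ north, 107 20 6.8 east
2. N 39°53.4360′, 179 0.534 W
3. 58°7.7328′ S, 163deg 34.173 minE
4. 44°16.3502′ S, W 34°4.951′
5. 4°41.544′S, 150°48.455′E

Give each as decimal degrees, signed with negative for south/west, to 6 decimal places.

Point 1:
  Latitude: 56 + 3/60 + 5/3600 = 56.0513889
  N → positive
  Longitude: 107° + 20/60 + 6.8/3600 = 107 + 0.333333 + 0.001889 = 107.3352222
  E ⇒ keep positive
Point 2:
  φ: 53.436′ = 0.890600°; total 39.8906000
  N → positive
  λ: 179 + 0.534/60 = 179.0089000
  W → negative
Point 3:
  φ: 58 + 7.7328/60 = 58.1288800
  hemisphere S, so the sign is −
  λ: 163 + 34.173/60 = 163.5695500
  E → positive
Point 4:
  φ: 16.3502′ = 0.272503°; total 44.2725033
  S → negative
  Longitude: 34 + 4.951/60 = 34.0825167
  hemisphere W, so the sign is −
Point 5:
  Lat: 4 + 41.544/60 = 4.6924000
  S ⇒ negate
  Longitude: 150 + 48.455/60 = 150.8075833
  E ⇒ keep positive

1. 56.051389, 107.335222
2. 39.890600, -179.008900
3. -58.128880, 163.569550
4. -44.272503, -34.082517
5. -4.692400, 150.807583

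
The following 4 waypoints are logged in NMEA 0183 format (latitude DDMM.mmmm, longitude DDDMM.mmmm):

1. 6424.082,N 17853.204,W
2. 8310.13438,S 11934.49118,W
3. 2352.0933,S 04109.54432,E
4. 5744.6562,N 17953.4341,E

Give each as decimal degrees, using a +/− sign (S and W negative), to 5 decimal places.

Point 1:
  φ: degrees = first 2 digits = 64, minutes = 24.082; 64 + 24.082/60 = 64.401367
  N ⇒ keep positive
  λ: split at 3 digits → 178° and 53.204′; 178 + 53.204/60 = 178.886733
  W ⇒ negate
Point 2:
  φ: split at 2 digits → 83° and 10.13438′; 83 + 10.13438/60 = 83.168906
  hemisphere S, so the sign is −
  Lon: degrees = first 3 digits = 119, minutes = 34.49118; 119 + 34.49118/60 = 119.574853
  hemisphere W, so the sign is −
Point 3:
  Lat: split at 2 digits → 23° and 52.0933′; 23 + 52.0933/60 = 23.868222
  S → negative
  λ: degrees = first 3 digits = 41, minutes = 9.54432; 41 + 9.54432/60 = 41.159072
  E → positive
Point 4:
  Latitude: degrees = first 2 digits = 57, minutes = 44.6562; 57 + 44.6562/60 = 57.744270
  N ⇒ keep positive
  λ: degrees = first 3 digits = 179, minutes = 53.4341; 179 + 53.4341/60 = 179.890568
  E ⇒ keep positive

1. 64.40137, -178.88673
2. -83.16891, -119.57485
3. -23.86822, 41.15907
4. 57.74427, 179.89057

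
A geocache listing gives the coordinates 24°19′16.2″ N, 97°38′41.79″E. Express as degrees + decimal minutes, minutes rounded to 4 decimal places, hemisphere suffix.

Lat: 19 + 16.2/60 = 19.270000′
Lon: 38 + 41.79/60 = 38.696500′

24° 19.2700′ N, 97° 38.6965′ E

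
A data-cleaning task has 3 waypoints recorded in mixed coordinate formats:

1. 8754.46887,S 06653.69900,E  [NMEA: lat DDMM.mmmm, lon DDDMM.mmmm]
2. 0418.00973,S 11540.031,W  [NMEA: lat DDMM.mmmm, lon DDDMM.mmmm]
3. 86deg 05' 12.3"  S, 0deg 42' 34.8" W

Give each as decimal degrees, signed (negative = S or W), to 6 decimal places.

1. -87.907815, 66.894983
2. -4.300162, -115.667183
3. -86.086750, -0.709667

Point 1:
  φ: split at 2 digits → 87° and 54.46887′; 87 + 54.46887/60 = 87.9078145
  hemisphere S, so the sign is −
  λ: degrees = first 3 digits = 66, minutes = 53.699; 66 + 53.699/60 = 66.8949833
  E → positive
Point 2:
  Lat: split at 2 digits → 04° and 18.00973′; 4 + 18.00973/60 = 4.3001622
  S ⇒ negate
  λ: split at 3 digits → 115° and 40.031′; 115 + 40.031/60 = 115.6671833
  hemisphere W, so the sign is −
Point 3:
  Latitude: 86° + 5/60 + 12.3/3600 = 86 + 0.083333 + 0.003417 = 86.0867500
  hemisphere S, so the sign is −
  Longitude: 0 + 42/60 + 34.8/3600 = 0.7096667
  hemisphere W, so the sign is −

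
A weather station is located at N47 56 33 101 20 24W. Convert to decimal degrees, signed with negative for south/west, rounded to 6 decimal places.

47.942500, -101.340000

Lat: 47 + 56/60 + 33/3600 = 47.9425000
N → positive
Longitude: 20′ + 24″ = 20.40000′; 101 + 20.40000/60 = 101.3400000
W ⇒ negate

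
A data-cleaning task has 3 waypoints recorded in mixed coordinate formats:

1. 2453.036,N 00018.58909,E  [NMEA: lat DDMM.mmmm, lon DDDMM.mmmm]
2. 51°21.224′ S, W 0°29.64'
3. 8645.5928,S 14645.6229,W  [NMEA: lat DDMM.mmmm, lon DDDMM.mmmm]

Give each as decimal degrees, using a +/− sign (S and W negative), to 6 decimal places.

Point 1:
  Lat: degrees = first 2 digits = 24, minutes = 53.036; 24 + 53.036/60 = 24.8839333
  N → positive
  Longitude: split at 3 digits → 000° and 18.58909′; 0 + 18.58909/60 = 0.3098182
  E → positive
Point 2:
  φ: 21.224′ = 0.353733°; total 51.3537333
  S → negative
  Longitude: 29.64′ = 0.494000°; total 0.4940000
  W ⇒ negate
Point 3:
  Latitude: split at 2 digits → 86° and 45.5928′; 86 + 45.5928/60 = 86.7598800
  hemisphere S, so the sign is −
  Longitude: split at 3 digits → 146° and 45.6229′; 146 + 45.6229/60 = 146.7603817
  hemisphere W, so the sign is −

1. 24.883933, 0.309818
2. -51.353733, -0.494000
3. -86.759880, -146.760382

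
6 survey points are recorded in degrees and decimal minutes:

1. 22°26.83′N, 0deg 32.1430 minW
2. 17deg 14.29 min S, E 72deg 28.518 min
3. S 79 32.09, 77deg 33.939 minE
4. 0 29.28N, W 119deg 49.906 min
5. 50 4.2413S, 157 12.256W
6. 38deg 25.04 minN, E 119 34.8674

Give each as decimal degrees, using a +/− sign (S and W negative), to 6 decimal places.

Point 1:
  φ: 22 + 26.83/60 = 22.4471667
  N → positive
  λ: 32.143′ = 0.535717°; total 0.5357167
  hemisphere W, so the sign is −
Point 2:
  Latitude: 14.29′ = 0.238167°; total 17.2381667
  S → negative
  Longitude: 28.518′ = 0.475300°; total 72.4753000
  E ⇒ keep positive
Point 3:
  Latitude: 79 + 32.09/60 = 79.5348333
  hemisphere S, so the sign is −
  Lon: 33.939′ = 0.565650°; total 77.5656500
  E ⇒ keep positive
Point 4:
  Latitude: 0 + 29.28/60 = 0.4880000
  N ⇒ keep positive
  Longitude: 49.906′ = 0.831767°; total 119.8317667
  W ⇒ negate
Point 5:
  Latitude: 4.2413′ = 0.070688°; total 50.0706883
  S ⇒ negate
  Lon: 12.256′ = 0.204267°; total 157.2042667
  W → negative
Point 6:
  Lat: 38 + 25.04/60 = 38.4173333
  N ⇒ keep positive
  λ: 119 + 34.8674/60 = 119.5811233
  E → positive

1. 22.447167, -0.535717
2. -17.238167, 72.475300
3. -79.534833, 77.565650
4. 0.488000, -119.831767
5. -50.070688, -157.204267
6. 38.417333, 119.581123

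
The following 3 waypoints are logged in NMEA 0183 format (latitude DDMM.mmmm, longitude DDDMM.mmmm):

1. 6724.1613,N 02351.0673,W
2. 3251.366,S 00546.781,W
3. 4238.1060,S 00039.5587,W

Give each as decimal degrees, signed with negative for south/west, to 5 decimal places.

Point 1:
  φ: split at 2 digits → 67° and 24.1613′; 67 + 24.1613/60 = 67.402688
  N → positive
  Lon: degrees = first 3 digits = 23, minutes = 51.0673; 23 + 51.0673/60 = 23.851122
  W → negative
Point 2:
  φ: degrees = first 2 digits = 32, minutes = 51.366; 32 + 51.366/60 = 32.856100
  hemisphere S, so the sign is −
  Lon: degrees = first 3 digits = 5, minutes = 46.781; 5 + 46.781/60 = 5.779683
  W ⇒ negate
Point 3:
  φ: degrees = first 2 digits = 42, minutes = 38.106; 42 + 38.106/60 = 42.635100
  S → negative
  Longitude: degrees = first 3 digits = 0, minutes = 39.5587; 0 + 39.5587/60 = 0.659312
  hemisphere W, so the sign is −

1. 67.40269, -23.85112
2. -32.85610, -5.77968
3. -42.63510, -0.65931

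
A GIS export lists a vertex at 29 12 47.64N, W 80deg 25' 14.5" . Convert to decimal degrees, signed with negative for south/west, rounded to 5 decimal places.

29.21323, -80.42069

Latitude: 12′ + 47.64″ = 12.79400′; 29 + 12.79400/60 = 29.213233
N ⇒ keep positive
Longitude: 25′ + 14.5″ = 25.24167′; 80 + 25.24167/60 = 80.420694
hemisphere W, so the sign is −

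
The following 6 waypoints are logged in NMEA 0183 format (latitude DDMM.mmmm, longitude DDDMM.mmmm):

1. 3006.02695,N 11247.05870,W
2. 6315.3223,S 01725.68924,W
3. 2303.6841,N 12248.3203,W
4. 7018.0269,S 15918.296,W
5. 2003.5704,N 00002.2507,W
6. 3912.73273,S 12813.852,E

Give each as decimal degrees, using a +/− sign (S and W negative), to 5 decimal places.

1. 30.10045, -112.78431
2. -63.25537, -17.42815
3. 23.06140, -122.80534
4. -70.30045, -159.30493
5. 20.05951, -0.03751
6. -39.21221, 128.23087

Point 1:
  Lat: split at 2 digits → 30° and 6.02695′; 30 + 6.02695/60 = 30.100449
  N → positive
  λ: split at 3 digits → 112° and 47.0587′; 112 + 47.0587/60 = 112.784312
  W ⇒ negate
Point 2:
  Latitude: split at 2 digits → 63° and 15.3223′; 63 + 15.3223/60 = 63.255372
  S ⇒ negate
  λ: degrees = first 3 digits = 17, minutes = 25.68924; 17 + 25.68924/60 = 17.428154
  hemisphere W, so the sign is −
Point 3:
  φ: split at 2 digits → 23° and 3.6841′; 23 + 3.6841/60 = 23.061402
  N ⇒ keep positive
  λ: degrees = first 3 digits = 122, minutes = 48.3203; 122 + 48.3203/60 = 122.805338
  W ⇒ negate
Point 4:
  Latitude: degrees = first 2 digits = 70, minutes = 18.0269; 70 + 18.0269/60 = 70.300448
  hemisphere S, so the sign is −
  Longitude: degrees = first 3 digits = 159, minutes = 18.296; 159 + 18.296/60 = 159.304933
  W → negative
Point 5:
  φ: split at 2 digits → 20° and 3.5704′; 20 + 3.5704/60 = 20.059507
  N → positive
  Lon: split at 3 digits → 000° and 2.2507′; 0 + 2.2507/60 = 0.037512
  hemisphere W, so the sign is −
Point 6:
  Lat: degrees = first 2 digits = 39, minutes = 12.73273; 39 + 12.73273/60 = 39.212212
  S → negative
  λ: degrees = first 3 digits = 128, minutes = 13.852; 128 + 13.852/60 = 128.230867
  E → positive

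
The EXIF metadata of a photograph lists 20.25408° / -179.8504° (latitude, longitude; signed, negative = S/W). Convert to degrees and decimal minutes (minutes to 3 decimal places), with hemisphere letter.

Lat: 20° + 0.254080 × 60 = 20° 15.24480′
Longitude is negative → W; |value| = 179.850400
Longitude: fractional part 0.850400 → 51.02400 minutes

20° 15.245′ N, 179° 51.024′ W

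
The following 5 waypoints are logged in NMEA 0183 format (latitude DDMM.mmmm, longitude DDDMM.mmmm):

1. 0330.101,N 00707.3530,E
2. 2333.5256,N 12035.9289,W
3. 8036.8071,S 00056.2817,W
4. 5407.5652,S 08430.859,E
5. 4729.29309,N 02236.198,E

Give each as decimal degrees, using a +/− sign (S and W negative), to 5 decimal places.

Point 1:
  φ: split at 2 digits → 03° and 30.101′; 3 + 30.101/60 = 3.501683
  N ⇒ keep positive
  Lon: split at 3 digits → 007° and 7.353′; 7 + 7.353/60 = 7.122550
  E → positive
Point 2:
  φ: split at 2 digits → 23° and 33.5256′; 23 + 33.5256/60 = 23.558760
  N → positive
  Lon: split at 3 digits → 120° and 35.9289′; 120 + 35.9289/60 = 120.598815
  W ⇒ negate
Point 3:
  Latitude: split at 2 digits → 80° and 36.8071′; 80 + 36.8071/60 = 80.613452
  S ⇒ negate
  λ: split at 3 digits → 000° and 56.2817′; 0 + 56.2817/60 = 0.938028
  W → negative
Point 4:
  Latitude: split at 2 digits → 54° and 7.5652′; 54 + 7.5652/60 = 54.126087
  S → negative
  Longitude: split at 3 digits → 084° and 30.859′; 84 + 30.859/60 = 84.514317
  E → positive
Point 5:
  Latitude: degrees = first 2 digits = 47, minutes = 29.29309; 47 + 29.29309/60 = 47.488218
  N ⇒ keep positive
  λ: split at 3 digits → 022° and 36.198′; 22 + 36.198/60 = 22.603300
  E ⇒ keep positive

1. 3.50168, 7.12255
2. 23.55876, -120.59882
3. -80.61345, -0.93803
4. -54.12609, 84.51432
5. 47.48822, 22.60330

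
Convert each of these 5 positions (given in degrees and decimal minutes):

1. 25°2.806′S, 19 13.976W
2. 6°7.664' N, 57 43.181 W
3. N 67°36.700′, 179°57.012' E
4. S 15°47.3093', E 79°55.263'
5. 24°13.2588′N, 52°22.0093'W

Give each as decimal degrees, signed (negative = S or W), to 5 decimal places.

Point 1:
  Lat: 25 + 2.806/60 = 25.046767
  S ⇒ negate
  Longitude: 13.976′ = 0.232933°; total 19.232933
  hemisphere W, so the sign is −
Point 2:
  Lat: 6 + 7.664/60 = 6.127733
  N ⇒ keep positive
  Longitude: 43.181′ = 0.719683°; total 57.719683
  W → negative
Point 3:
  Lat: 67 + 36.7/60 = 67.611667
  N → positive
  Lon: 179 + 57.012/60 = 179.950200
  E ⇒ keep positive
Point 4:
  Lat: 47.3093′ = 0.788488°; total 15.788488
  S ⇒ negate
  Lon: 55.263′ = 0.921050°; total 79.921050
  E → positive
Point 5:
  Lat: 13.2588′ = 0.220980°; total 24.220980
  N ⇒ keep positive
  Lon: 52 + 22.0093/60 = 52.366822
  W → negative

1. -25.04677, -19.23293
2. 6.12773, -57.71968
3. 67.61167, 179.95020
4. -15.78849, 79.92105
5. 24.22098, -52.36682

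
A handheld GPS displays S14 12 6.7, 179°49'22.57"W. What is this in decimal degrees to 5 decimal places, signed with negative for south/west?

Latitude: 14° + 12/60 + 6.7/3600 = 14 + 0.200000 + 0.001861 = 14.201861
S ⇒ negate
Longitude: 49′ + 22.57″ = 49.37617′; 179 + 49.37617/60 = 179.822936
W ⇒ negate

-14.20186, -179.82294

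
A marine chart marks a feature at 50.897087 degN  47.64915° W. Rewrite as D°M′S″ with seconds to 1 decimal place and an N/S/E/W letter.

50°53′49.5″ N, 47°38′56.9″ W

Latitude: whole degrees 50; 53.82522′ → 53′ and 49.513″
Longitude: whole degrees 47; 38.94900′ → 38′ and 56.940″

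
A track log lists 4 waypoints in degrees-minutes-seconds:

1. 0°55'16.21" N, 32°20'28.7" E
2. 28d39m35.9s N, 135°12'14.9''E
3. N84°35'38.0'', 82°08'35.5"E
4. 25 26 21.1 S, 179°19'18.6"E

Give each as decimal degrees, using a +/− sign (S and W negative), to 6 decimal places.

1. 0.921169, 32.341306
2. 28.659972, 135.204139
3. 84.593889, 82.143194
4. -25.439194, 179.321833

Point 1:
  φ: 55′ + 16.21″ = 55.27017′; 0 + 55.27017/60 = 0.9211694
  N ⇒ keep positive
  λ: 20′ + 28.7″ = 20.47833′; 32 + 20.47833/60 = 32.3413056
  E → positive
Point 2:
  Latitude: 39′ + 35.9″ = 39.59833′; 28 + 39.59833/60 = 28.6599722
  N → positive
  λ: 135° + 12/60 + 14.9/3600 = 135 + 0.200000 + 0.004139 = 135.2041389
  E → positive
Point 3:
  Lat: 84° + 35/60 + 38/3600 = 84 + 0.583333 + 0.010556 = 84.5938889
  N ⇒ keep positive
  Lon: 82° + 8/60 + 35.5/3600 = 82 + 0.133333 + 0.009861 = 82.1431944
  E ⇒ keep positive
Point 4:
  Lat: 26′ + 21.1″ = 26.35167′; 25 + 26.35167/60 = 25.4391944
  hemisphere S, so the sign is −
  Longitude: 179° + 19/60 + 18.6/3600 = 179 + 0.316667 + 0.005167 = 179.3218333
  E → positive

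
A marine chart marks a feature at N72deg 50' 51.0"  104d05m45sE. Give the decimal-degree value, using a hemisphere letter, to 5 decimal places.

72.84750° N, 104.09583° E

Latitude: 50′ + 51″ = 50.85000′; 72 + 50.85000/60 = 72.847500
λ: 104 + 5/60 + 45/3600 = 104.095833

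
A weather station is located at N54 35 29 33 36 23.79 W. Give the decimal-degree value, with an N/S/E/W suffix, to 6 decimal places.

Latitude: 54° + 35/60 + 29/3600 = 54 + 0.583333 + 0.008056 = 54.5913889
λ: 36′ + 23.79″ = 36.39650′; 33 + 36.39650/60 = 33.6066083

54.591389° N, 33.606608° W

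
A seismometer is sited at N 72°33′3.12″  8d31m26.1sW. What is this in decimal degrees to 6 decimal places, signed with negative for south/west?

Latitude: 33′ + 3.12″ = 33.05200′; 72 + 33.05200/60 = 72.5508667
N ⇒ keep positive
Longitude: 31′ + 26.1″ = 31.43500′; 8 + 31.43500/60 = 8.5239167
hemisphere W, so the sign is −

72.550867, -8.523917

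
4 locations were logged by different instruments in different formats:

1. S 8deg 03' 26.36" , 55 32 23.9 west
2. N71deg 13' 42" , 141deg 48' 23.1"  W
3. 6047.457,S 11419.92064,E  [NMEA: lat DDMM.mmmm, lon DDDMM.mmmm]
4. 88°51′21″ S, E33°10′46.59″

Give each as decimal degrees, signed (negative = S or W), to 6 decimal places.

Point 1:
  Lat: 8° + 3/60 + 26.36/3600 = 8 + 0.050000 + 0.007322 = 8.0573222
  S ⇒ negate
  λ: 32′ + 23.9″ = 32.39833′; 55 + 32.39833/60 = 55.5399722
  W ⇒ negate
Point 2:
  φ: 71° + 13/60 + 42/3600 = 71 + 0.216667 + 0.011667 = 71.2283333
  N → positive
  λ: 141 + 48/60 + 23.1/3600 = 141.8064167
  W → negative
Point 3:
  Latitude: split at 2 digits → 60° and 47.457′; 60 + 47.457/60 = 60.7909500
  S → negative
  λ: split at 3 digits → 114° and 19.92064′; 114 + 19.92064/60 = 114.3320107
  E ⇒ keep positive
Point 4:
  Lat: 88° + 51/60 + 21/3600 = 88 + 0.850000 + 0.005833 = 88.8558333
  hemisphere S, so the sign is −
  Longitude: 33 + 10/60 + 46.59/3600 = 33.1796083
  E ⇒ keep positive

1. -8.057322, -55.539972
2. 71.228333, -141.806417
3. -60.790950, 114.332011
4. -88.855833, 33.179608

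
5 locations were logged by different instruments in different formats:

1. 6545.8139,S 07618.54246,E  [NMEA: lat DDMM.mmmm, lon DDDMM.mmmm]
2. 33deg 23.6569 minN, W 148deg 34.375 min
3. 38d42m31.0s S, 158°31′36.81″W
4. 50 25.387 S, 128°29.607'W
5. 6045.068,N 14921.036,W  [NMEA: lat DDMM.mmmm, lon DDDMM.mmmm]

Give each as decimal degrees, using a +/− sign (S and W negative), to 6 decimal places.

1. -65.763565, 76.309041
2. 33.394282, -148.572917
3. -38.708611, -158.526892
4. -50.423117, -128.493450
5. 60.751133, -149.350600

Point 1:
  Latitude: degrees = first 2 digits = 65, minutes = 45.8139; 65 + 45.8139/60 = 65.7635650
  hemisphere S, so the sign is −
  Lon: split at 3 digits → 076° and 18.54246′; 76 + 18.54246/60 = 76.3090410
  E ⇒ keep positive
Point 2:
  Latitude: 23.6569′ = 0.394282°; total 33.3942817
  N → positive
  λ: 148 + 34.375/60 = 148.5729167
  W ⇒ negate
Point 3:
  Lat: 42′ + 31″ = 42.51667′; 38 + 42.51667/60 = 38.7086111
  S ⇒ negate
  Lon: 158 + 31/60 + 36.81/3600 = 158.5268917
  W ⇒ negate
Point 4:
  Latitude: 50 + 25.387/60 = 50.4231167
  S → negative
  Lon: 128 + 29.607/60 = 128.4934500
  W ⇒ negate
Point 5:
  Latitude: split at 2 digits → 60° and 45.068′; 60 + 45.068/60 = 60.7511333
  N → positive
  λ: degrees = first 3 digits = 149, minutes = 21.036; 149 + 21.036/60 = 149.3506000
  W ⇒ negate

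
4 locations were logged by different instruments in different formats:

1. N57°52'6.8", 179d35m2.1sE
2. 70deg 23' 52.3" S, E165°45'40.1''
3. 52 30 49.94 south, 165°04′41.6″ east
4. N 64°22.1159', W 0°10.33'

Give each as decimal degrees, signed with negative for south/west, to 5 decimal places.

Point 1:
  Lat: 52′ + 6.8″ = 52.11333′; 57 + 52.11333/60 = 57.868556
  N → positive
  λ: 179 + 35/60 + 2.1/3600 = 179.583917
  E → positive
Point 2:
  Latitude: 70° + 23/60 + 52.3/3600 = 70 + 0.383333 + 0.014528 = 70.397861
  S → negative
  Longitude: 165 + 45/60 + 40.1/3600 = 165.761139
  E → positive
Point 3:
  Latitude: 52° + 30/60 + 49.94/3600 = 52 + 0.500000 + 0.013872 = 52.513872
  S → negative
  λ: 4′ + 41.6″ = 4.69333′; 165 + 4.69333/60 = 165.078222
  E ⇒ keep positive
Point 4:
  Lat: 22.1159′ = 0.368598°; total 64.368598
  N ⇒ keep positive
  Longitude: 0 + 10.33/60 = 0.172167
  W → negative

1. 57.86856, 179.58392
2. -70.39786, 165.76114
3. -52.51387, 165.07822
4. 64.36860, -0.17217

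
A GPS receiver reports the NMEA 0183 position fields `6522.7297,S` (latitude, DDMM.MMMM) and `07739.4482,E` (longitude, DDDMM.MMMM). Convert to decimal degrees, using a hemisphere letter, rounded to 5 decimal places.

65.37883° S, 77.65747° E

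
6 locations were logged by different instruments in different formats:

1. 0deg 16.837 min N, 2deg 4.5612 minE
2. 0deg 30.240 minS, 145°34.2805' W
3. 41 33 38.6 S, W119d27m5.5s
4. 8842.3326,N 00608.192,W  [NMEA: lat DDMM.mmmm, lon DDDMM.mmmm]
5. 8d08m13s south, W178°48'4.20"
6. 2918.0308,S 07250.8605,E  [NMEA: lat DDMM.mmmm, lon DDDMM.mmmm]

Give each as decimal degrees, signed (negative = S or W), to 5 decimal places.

Point 1:
  φ: 0 + 16.837/60 = 0.280617
  N → positive
  Lon: 2 + 4.5612/60 = 2.076020
  E ⇒ keep positive
Point 2:
  φ: 30.24′ = 0.504000°; total 0.504000
  S ⇒ negate
  λ: 34.2805′ = 0.571342°; total 145.571342
  hemisphere W, so the sign is −
Point 3:
  φ: 41° + 33/60 + 38.6/3600 = 41 + 0.550000 + 0.010722 = 41.560722
  S → negative
  Longitude: 27′ + 5.5″ = 27.09167′; 119 + 27.09167/60 = 119.451528
  W → negative
Point 4:
  Lat: degrees = first 2 digits = 88, minutes = 42.3326; 88 + 42.3326/60 = 88.705543
  N ⇒ keep positive
  Lon: split at 3 digits → 006° and 8.192′; 6 + 8.192/60 = 6.136533
  W ⇒ negate
Point 5:
  φ: 8° + 8/60 + 13/3600 = 8 + 0.133333 + 0.003611 = 8.136944
  S → negative
  Lon: 48′ + 4.2″ = 48.07000′; 178 + 48.07000/60 = 178.801167
  W → negative
Point 6:
  φ: split at 2 digits → 29° and 18.0308′; 29 + 18.0308/60 = 29.300513
  S → negative
  Longitude: degrees = first 3 digits = 72, minutes = 50.8605; 72 + 50.8605/60 = 72.847675
  E ⇒ keep positive

1. 0.28062, 2.07602
2. -0.50400, -145.57134
3. -41.56072, -119.45153
4. 88.70554, -6.13653
5. -8.13694, -178.80117
6. -29.30051, 72.84768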